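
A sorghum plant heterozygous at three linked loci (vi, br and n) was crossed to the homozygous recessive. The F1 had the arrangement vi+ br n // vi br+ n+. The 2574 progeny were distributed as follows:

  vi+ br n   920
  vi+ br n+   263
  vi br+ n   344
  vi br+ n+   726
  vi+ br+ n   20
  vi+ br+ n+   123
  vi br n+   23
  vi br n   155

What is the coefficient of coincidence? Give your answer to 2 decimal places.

0.53

The two rarest classes, vi+ br+ n and vi br n+, are the double crossovers. Comparing them with the parentals, only the br allele has switched, so br is the middle locus and the order is vi – br – n.
vi–br: (278 + 43)/2574 = 0.1247; br–n: (607 + 43)/2574 = 0.2525.
Expected DCO frequency = 0.1247 × 0.2525 ≈ 0.03149; observed = 43/2574 ≈ 0.01671.
Coefficient of coincidence = 0.01671/0.03149 ≈ 0.53.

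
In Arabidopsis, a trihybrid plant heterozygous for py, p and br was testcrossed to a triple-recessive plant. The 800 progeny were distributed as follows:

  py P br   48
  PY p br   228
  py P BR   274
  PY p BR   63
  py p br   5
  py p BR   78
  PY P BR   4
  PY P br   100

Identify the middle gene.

py

The two most frequent reciprocal classes, PY p br and py P BR, are the parental types, so the F1 was PY p br / py P BR.
The two rarest classes, py p br and PY P BR, are the double crossovers. Comparing them with the parentals, only the py allele has switched, so py is the middle locus and the order is p – py – br.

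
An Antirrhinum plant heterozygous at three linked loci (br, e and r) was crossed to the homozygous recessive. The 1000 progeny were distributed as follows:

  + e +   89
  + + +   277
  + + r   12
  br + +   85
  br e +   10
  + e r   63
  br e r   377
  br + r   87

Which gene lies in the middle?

r

The two most frequent reciprocal classes, br e r and + + +, are the parental types, so the F1 was br e r / + + +.
The two rarest classes, br e + and + + r, are the double crossovers. Comparing them with the parentals, only the r allele has switched, so r is the middle locus and the order is e – r – br.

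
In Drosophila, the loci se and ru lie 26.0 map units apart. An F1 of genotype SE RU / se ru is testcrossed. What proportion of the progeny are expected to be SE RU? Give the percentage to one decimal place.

A map distance of 26.0 map units corresponds to a recombination frequency of 0.260.
The F1 is SE RU / se ru, so SE RU is a parental gamete class with expected frequency (1 − r)/2 = 0.740/2 = 0.3700.
That is 0.3700 = 37.0% of the progeny.

37.0%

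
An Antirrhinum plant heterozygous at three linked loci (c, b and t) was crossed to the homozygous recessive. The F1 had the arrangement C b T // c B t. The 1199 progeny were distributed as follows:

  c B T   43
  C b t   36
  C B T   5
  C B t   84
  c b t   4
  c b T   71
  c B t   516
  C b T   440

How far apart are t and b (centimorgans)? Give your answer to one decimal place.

The two rarest classes, C B T and c b t, are the double crossovers. Comparing them with the parentals, only the b allele has switched, so b is the middle locus and the order is c – b – t.
Crossovers in the b–t interval produce the single-crossover classes C b t and c B T (36 + 43 = 79) plus the double crossovers (9).
RF(b–t) = (79 + 9) / 1199 = 88/1199 = 0.0734 → 7.3 centimorgans.

7.3 centimorgans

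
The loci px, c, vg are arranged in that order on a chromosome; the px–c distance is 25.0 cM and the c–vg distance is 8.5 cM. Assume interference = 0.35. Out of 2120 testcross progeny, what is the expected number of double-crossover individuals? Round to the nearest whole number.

29

Map distances give recombination frequencies of 0.250 and 0.085 for the two intervals.
With interference 0.35 (so coincidence = 0.65), expected double-crossover frequency = 0.250 × 0.085 × 0.65 = 0.01381.
Expected number = 0.01381 × 2120 = 29.28 ≈ 29.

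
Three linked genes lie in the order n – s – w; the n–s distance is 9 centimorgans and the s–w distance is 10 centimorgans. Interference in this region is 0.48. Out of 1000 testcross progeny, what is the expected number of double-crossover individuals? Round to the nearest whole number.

5

Map distances give recombination frequencies of 0.090 and 0.100 for the two intervals.
With interference 0.48 (so coincidence = 0.52), expected double-crossover frequency = 0.090 × 0.100 × 0.52 = 0.00468.
Expected number = 0.00468 × 1000 = 4.68 ≈ 5.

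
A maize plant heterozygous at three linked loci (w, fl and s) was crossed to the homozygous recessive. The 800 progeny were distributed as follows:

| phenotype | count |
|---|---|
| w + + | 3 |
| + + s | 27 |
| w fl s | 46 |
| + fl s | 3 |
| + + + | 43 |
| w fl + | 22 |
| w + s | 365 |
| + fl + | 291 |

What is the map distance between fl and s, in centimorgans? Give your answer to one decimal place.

The two most frequent reciprocal classes, w + s and + fl +, are the parental types, so the F1 was w + s / + fl +.
The two rarest classes, w + + and + fl s, are the double crossovers. Comparing them with the parentals, only the s allele has switched, so s is the middle locus and the order is fl – s – w.
Crossovers in the fl–s interval produce the single-crossover classes w fl s and + + + (46 + 43 = 89) plus the double crossovers (6).
RF(fl–s) = (89 + 6) / 800 = 95/800 = 0.1187 → 11.9 centimorgans.

11.9 centimorgans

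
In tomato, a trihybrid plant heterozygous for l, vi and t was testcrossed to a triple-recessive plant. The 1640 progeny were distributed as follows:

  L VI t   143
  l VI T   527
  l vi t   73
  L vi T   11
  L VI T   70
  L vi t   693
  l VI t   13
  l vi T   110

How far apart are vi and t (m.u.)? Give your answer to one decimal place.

The two most frequent reciprocal classes, L vi t and l VI T, are the parental types, so the F1 was L vi t / l VI T.
The two rarest classes, L vi T and l VI t, are the double crossovers. Comparing them with the parentals, only the t allele has switched, so t is the middle locus and the order is vi – t – l.
Crossovers in the vi–t interval produce the single-crossover classes L VI t and l vi T (143 + 110 = 253) plus the double crossovers (24).
RF(vi–t) = (253 + 24) / 1640 = 277/1640 = 0.1689 → 16.9 m.u.

16.9 m.u.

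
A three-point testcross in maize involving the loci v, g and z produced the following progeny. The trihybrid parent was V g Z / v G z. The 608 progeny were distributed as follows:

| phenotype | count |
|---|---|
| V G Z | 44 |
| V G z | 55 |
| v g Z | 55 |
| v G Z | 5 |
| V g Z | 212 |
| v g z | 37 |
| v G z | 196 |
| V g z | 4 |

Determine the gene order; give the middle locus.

The two rarest classes, V g z and v G Z, are the double crossovers. Comparing them with the parentals, only the z allele has switched, so z is the middle locus and the order is g – z – v.

z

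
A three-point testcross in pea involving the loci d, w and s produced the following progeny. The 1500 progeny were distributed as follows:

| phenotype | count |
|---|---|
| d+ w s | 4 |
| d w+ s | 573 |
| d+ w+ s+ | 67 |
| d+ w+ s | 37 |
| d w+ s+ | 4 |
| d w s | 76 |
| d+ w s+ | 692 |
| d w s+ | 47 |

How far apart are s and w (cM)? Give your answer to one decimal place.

The two most frequent reciprocal classes, d w+ s and d+ w s+, are the parental types, so the F1 was d w+ s / d+ w s+.
The two rarest classes, d w+ s+ and d+ w s, are the double crossovers. Comparing them with the parentals, only the s allele has switched, so s is the middle locus and the order is w – s – d.
Crossovers in the w–s interval produce the single-crossover classes d w s and d+ w+ s+ (76 + 67 = 143) plus the double crossovers (8).
RF(w–s) = (143 + 8) / 1500 = 151/1500 = 0.1007 → 10.1 cM.

10.1 cM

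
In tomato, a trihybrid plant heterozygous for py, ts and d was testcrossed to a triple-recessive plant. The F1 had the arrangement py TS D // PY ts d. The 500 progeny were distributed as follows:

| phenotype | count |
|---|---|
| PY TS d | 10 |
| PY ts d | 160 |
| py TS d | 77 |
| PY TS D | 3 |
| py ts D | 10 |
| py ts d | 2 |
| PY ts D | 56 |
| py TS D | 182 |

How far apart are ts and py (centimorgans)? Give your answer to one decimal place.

5.0 centimorgans

The two rarest classes, PY TS D and py ts d, are the double crossovers. Comparing them with the parentals, only the py allele has switched, so py is the middle locus and the order is ts – py – d.
Crossovers in the ts–py interval produce the single-crossover classes py ts D and PY TS d (10 + 10 = 20) plus the double crossovers (5).
RF(ts–py) = (20 + 5) / 500 = 25/500 = 0.0500 → 5.0 centimorgans.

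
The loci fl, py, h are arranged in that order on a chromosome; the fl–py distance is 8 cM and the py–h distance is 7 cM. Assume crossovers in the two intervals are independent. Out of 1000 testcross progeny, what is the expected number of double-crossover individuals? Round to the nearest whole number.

Map distances give recombination frequencies of 0.080 and 0.070 for the two intervals.
With no interference, expected double-crossover frequency = 0.080 × 0.070 = 0.00560.
Expected number = 0.00560 × 1000 = 5.60 ≈ 6.

6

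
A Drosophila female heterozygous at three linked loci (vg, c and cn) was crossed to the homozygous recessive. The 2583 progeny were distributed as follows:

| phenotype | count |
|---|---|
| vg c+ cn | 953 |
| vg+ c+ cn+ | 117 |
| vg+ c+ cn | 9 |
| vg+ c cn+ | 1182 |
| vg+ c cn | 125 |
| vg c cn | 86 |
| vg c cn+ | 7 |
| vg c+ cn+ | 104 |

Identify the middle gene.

vg

The two most frequent reciprocal classes, vg c+ cn and vg+ c cn+, are the parental types, so the F1 was vg c+ cn / vg+ c cn+.
The two rarest classes, vg+ c+ cn and vg c cn+, are the double crossovers. Comparing them with the parentals, only the vg allele has switched, so vg is the middle locus and the order is cn – vg – c.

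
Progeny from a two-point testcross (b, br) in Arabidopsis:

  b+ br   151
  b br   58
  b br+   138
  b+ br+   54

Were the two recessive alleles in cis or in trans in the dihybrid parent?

The two most frequent classes are b+ br (151) and b br+ (138); these are the parental (non-recombinant) types.
So the F1 carried b+ br on one chromosome and b br+ on the other — the recessive alleles are on opposite chromosomes (trans / repulsion).

trans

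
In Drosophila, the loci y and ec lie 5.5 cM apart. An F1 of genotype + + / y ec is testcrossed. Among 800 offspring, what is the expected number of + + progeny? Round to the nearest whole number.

378

A map distance of 5.5 cM corresponds to a recombination frequency of 0.055.
The F1 is + + / y ec, so + + is a parental gamete class with expected frequency (1 − r)/2 = 0.945/2 = 0.4725.
Expected number = 0.4725 × 800 = 378.00 ≈ 378.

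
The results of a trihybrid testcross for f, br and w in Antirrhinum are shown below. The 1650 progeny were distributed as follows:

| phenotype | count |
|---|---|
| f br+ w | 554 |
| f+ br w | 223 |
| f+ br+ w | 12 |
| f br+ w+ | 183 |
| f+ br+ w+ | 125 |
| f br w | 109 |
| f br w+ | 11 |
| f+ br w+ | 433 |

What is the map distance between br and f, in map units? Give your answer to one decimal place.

15.6 map units

The two most frequent reciprocal classes, f br+ w and f+ br w+, are the parental types, so the F1 was f br+ w / f+ br w+.
The two rarest classes, f+ br+ w and f br w+, are the double crossovers. Comparing them with the parentals, only the f allele has switched, so f is the middle locus and the order is br – f – w.
Crossovers in the br–f interval produce the single-crossover classes f br w and f+ br+ w+ (109 + 125 = 234) plus the double crossovers (23).
RF(br–f) = (234 + 23) / 1650 = 257/1650 = 0.1558 → 15.6 map units.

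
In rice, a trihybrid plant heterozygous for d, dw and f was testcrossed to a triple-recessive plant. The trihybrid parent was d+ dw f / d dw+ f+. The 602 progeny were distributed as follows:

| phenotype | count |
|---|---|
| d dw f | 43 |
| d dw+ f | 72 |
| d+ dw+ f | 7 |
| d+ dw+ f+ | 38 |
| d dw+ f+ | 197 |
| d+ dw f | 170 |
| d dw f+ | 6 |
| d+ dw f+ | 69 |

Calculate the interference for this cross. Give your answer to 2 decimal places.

The two rarest classes, d+ dw+ f and d dw f+, are the double crossovers. Comparing them with the parentals, only the dw allele has switched, so dw is the middle locus and the order is f – dw – d.
f–dw: (141 + 13)/602 = 0.2558; dw–d: (81 + 13)/602 = 0.1561.
Expected DCO frequency = 0.2558 × 0.1561 ≈ 0.03993; observed = 13/602 ≈ 0.02159.
Coefficient of coincidence = 0.02159/0.03993 ≈ 0.54; interference = 1 − 0.54 = 0.46.

0.46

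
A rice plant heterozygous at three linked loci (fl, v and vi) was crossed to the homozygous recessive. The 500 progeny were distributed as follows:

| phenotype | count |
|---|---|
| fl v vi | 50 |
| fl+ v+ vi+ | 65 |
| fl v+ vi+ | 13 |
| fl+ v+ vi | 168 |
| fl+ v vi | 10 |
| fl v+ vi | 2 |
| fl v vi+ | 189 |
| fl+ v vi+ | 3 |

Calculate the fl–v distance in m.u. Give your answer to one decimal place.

The two most frequent reciprocal classes, fl+ v+ vi and fl v vi+, are the parental types, so the F1 was fl+ v+ vi / fl v vi+.
The two rarest classes, fl v+ vi and fl+ v vi+, are the double crossovers. Comparing them with the parentals, only the fl allele has switched, so fl is the middle locus and the order is vi – fl – v.
Crossovers in the fl–v interval produce the single-crossover classes fl+ v vi and fl v+ vi+ (10 + 13 = 23) plus the double crossovers (5).
RF(fl–v) = (23 + 5) / 500 = 28/500 = 0.0560 → 5.6 m.u.

5.6 m.u.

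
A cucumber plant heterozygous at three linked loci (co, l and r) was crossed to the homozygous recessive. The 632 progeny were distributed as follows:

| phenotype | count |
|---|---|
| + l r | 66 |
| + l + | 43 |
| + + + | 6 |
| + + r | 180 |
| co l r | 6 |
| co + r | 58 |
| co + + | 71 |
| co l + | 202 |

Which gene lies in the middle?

The two most frequent reciprocal classes, + + r and co l +, are the parental types, so the F1 was + + r / co l +.
The two rarest classes, + + + and co l r, are the double crossovers. Comparing them with the parentals, only the r allele has switched, so r is the middle locus and the order is co – r – l.

r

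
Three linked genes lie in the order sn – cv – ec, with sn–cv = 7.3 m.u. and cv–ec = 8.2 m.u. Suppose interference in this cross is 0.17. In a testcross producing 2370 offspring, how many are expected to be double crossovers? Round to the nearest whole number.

12

Map distances give recombination frequencies of 0.073 and 0.082 for the two intervals.
With interference 0.17 (so coincidence = 0.83), expected double-crossover frequency = 0.073 × 0.082 × 0.83 = 0.00497.
Expected number = 0.00497 × 2370 = 11.78 ≈ 12.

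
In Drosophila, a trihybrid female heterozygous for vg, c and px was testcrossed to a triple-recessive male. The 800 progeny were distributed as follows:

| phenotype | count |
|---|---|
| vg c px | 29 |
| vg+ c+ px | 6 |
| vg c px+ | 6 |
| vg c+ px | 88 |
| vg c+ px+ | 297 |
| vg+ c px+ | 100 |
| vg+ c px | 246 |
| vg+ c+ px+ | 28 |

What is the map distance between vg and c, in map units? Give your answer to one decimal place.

8.6 map units

The two most frequent reciprocal classes, vg+ c px and vg c+ px+, are the parental types, so the F1 was vg+ c px / vg c+ px+.
The two rarest classes, vg+ c+ px and vg c px+, are the double crossovers. Comparing them with the parentals, only the c allele has switched, so c is the middle locus and the order is px – c – vg.
Crossovers in the c–vg interval produce the single-crossover classes vg c px and vg+ c+ px+ (29 + 28 = 57) plus the double crossovers (12).
RF(c–vg) = (57 + 12) / 800 = 69/800 = 0.0862 → 8.6 map units.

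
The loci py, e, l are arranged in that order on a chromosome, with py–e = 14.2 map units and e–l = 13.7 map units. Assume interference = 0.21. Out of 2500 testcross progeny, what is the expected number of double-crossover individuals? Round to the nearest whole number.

Map distances give recombination frequencies of 0.142 and 0.137 for the two intervals.
With interference 0.21 (so coincidence = 0.79), expected double-crossover frequency = 0.142 × 0.137 × 0.79 = 0.01537.
Expected number = 0.01537 × 2500 = 38.42 ≈ 38.

38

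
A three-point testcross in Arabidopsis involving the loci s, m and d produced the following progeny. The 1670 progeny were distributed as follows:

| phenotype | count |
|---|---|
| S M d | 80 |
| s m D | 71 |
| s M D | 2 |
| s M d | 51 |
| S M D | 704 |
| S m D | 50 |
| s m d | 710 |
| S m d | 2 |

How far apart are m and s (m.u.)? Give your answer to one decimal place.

6.3 m.u.

The two most frequent reciprocal classes, S M D and s m d, are the parental types, so the F1 was S M D / s m d.
The two rarest classes, s M D and S m d, are the double crossovers. Comparing them with the parentals, only the s allele has switched, so s is the middle locus and the order is d – s – m.
Crossovers in the s–m interval produce the single-crossover classes S m D and s M d (50 + 51 = 101) plus the double crossovers (4).
RF(s–m) = (101 + 4) / 1670 = 105/1670 = 0.0629 → 6.3 m.u.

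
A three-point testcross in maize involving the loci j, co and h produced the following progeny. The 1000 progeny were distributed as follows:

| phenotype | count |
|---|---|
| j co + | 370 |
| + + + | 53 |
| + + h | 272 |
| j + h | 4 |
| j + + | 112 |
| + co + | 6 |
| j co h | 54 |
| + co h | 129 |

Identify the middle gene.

The two most frequent reciprocal classes, + + h and j co +, are the parental types, so the F1 was + + h / j co +.
The two rarest classes, j + h and + co +, are the double crossovers. Comparing them with the parentals, only the j allele has switched, so j is the middle locus and the order is co – j – h.

j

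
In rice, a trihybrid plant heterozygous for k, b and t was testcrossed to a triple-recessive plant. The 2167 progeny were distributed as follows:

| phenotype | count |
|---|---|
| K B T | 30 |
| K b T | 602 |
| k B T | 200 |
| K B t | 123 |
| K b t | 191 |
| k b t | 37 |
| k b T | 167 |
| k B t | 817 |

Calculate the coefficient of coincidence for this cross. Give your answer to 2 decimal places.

0.89

The two most frequent reciprocal classes, K b T and k B t, are the parental types, so the F1 was K b T / k B t.
The two rarest classes, K B T and k b t, are the double crossovers. Comparing them with the parentals, only the b allele has switched, so b is the middle locus and the order is k – b – t.
k–b: (290 + 67)/2167 = 0.1647; b–t: (391 + 67)/2167 = 0.2114.
Expected DCO frequency = 0.1647 × 0.2114 ≈ 0.03482; observed = 67/2167 ≈ 0.03092.
Coefficient of coincidence = 0.03092/0.03482 ≈ 0.89.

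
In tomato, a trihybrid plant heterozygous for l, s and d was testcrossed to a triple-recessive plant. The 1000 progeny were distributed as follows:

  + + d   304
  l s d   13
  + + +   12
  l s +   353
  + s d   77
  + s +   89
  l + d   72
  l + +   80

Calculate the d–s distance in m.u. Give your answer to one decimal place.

18.2 m.u.

The two most frequent reciprocal classes, + + d and l s +, are the parental types, so the F1 was + + d / l s +.
The two rarest classes, + + + and l s d, are the double crossovers. Comparing them with the parentals, only the d allele has switched, so d is the middle locus and the order is l – d – s.
Crossovers in the d–s interval produce the single-crossover classes + s d and l + + (77 + 80 = 157) plus the double crossovers (25).
RF(d–s) = (157 + 25) / 1000 = 182/1000 = 0.1820 → 18.2 m.u.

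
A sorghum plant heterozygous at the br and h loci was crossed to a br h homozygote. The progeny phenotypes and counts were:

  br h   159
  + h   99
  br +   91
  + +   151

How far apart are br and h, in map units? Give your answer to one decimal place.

The two most frequent classes, + + (151) and br h (159), are the parental types, so the F1 was + + / br h.
The recombinant classes are + h and br +: 99 + 91 = 190.
Recombination frequency = 190/500 = 0.3800 ≈ 38.0%, i.e. 38.0 map units.

38.0 map units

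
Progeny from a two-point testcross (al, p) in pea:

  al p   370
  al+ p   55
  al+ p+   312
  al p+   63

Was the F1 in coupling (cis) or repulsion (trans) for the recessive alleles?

cis

The two most frequent classes are al+ p+ (312) and al p (370); these are the parental (non-recombinant) types.
So the F1 carried al+ p+ on one chromosome and al p on the other — the recessive alleles are on the same chromosome (cis / coupling).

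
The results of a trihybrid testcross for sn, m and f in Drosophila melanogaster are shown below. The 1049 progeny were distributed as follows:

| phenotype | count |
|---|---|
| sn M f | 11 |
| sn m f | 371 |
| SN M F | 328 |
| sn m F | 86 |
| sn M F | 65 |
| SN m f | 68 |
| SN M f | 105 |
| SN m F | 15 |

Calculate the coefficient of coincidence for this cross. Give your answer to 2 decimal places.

0.79

The two most frequent reciprocal classes, SN M F and sn m f, are the parental types, so the F1 was SN M F / sn m f.
The two rarest classes, SN m F and sn M f, are the double crossovers. Comparing them with the parentals, only the m allele has switched, so m is the middle locus and the order is f – m – sn.
f–m: (191 + 26)/1049 = 0.2069; m–sn: (133 + 26)/1049 = 0.1516.
Expected DCO frequency = 0.2069 × 0.1516 ≈ 0.03137; observed = 26/1049 ≈ 0.02479.
Coefficient of coincidence = 0.02479/0.03137 ≈ 0.79.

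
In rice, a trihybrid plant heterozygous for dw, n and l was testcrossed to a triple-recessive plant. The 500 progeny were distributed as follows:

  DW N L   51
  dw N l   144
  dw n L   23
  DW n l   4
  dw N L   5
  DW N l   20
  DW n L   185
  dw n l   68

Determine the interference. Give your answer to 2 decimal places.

0.32

The two most frequent reciprocal classes, dw N l and DW n L, are the parental types, so the F1 was dw N l / DW n L.
The two rarest classes, dw N L and DW n l, are the double crossovers. Comparing them with the parentals, only the l allele has switched, so l is the middle locus and the order is n – l – dw.
n–l: (119 + 9)/500 = 0.2560; l–dw: (43 + 9)/500 = 0.1040.
Expected DCO frequency = 0.2560 × 0.1040 ≈ 0.02662; observed = 9/500 ≈ 0.01800.
Coefficient of coincidence = 0.01800/0.02662 ≈ 0.68; interference = 1 − 0.68 = 0.32.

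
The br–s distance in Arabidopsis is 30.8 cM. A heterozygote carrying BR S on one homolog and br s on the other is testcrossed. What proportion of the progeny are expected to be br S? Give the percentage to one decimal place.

A map distance of 30.8 cM corresponds to a recombination frequency of 0.308.
The F1 is BR S / br s, so br S is a recombinant gamete class with expected frequency r/2 = 0.308/2 = 0.1540.
That is 0.1540 = 15.4% of the progeny.

15.4%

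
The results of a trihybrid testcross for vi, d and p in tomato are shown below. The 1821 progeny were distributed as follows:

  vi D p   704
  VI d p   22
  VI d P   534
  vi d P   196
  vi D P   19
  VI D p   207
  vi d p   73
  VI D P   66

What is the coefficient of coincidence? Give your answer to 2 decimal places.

0.93

The two most frequent reciprocal classes, vi D p and VI d P, are the parental types, so the F1 was vi D p / VI d P.
The two rarest classes, vi D P and VI d p, are the double crossovers. Comparing them with the parentals, only the p allele has switched, so p is the middle locus and the order is vi – p – d.
vi–p: (403 + 41)/1821 = 0.2438; p–d: (139 + 41)/1821 = 0.0988.
Expected DCO frequency = 0.2438 × 0.0988 ≈ 0.02409; observed = 41/1821 ≈ 0.02252.
Coefficient of coincidence = 0.02252/0.02409 ≈ 0.93.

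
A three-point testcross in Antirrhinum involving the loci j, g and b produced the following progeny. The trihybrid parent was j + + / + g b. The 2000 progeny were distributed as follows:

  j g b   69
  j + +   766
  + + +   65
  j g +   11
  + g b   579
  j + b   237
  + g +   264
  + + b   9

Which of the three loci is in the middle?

g

The two rarest classes, j g + and + + b, are the double crossovers. Comparing them with the parentals, only the g allele has switched, so g is the middle locus and the order is j – g – b.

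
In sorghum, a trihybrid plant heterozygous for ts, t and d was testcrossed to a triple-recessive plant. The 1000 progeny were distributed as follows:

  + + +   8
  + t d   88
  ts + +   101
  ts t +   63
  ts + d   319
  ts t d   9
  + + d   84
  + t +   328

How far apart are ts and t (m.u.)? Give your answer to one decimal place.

16.4 m.u.

The two most frequent reciprocal classes, + t + and ts + d, are the parental types, so the F1 was + t + / ts + d.
The two rarest classes, + + + and ts t d, are the double crossovers. Comparing them with the parentals, only the t allele has switched, so t is the middle locus and the order is ts – t – d.
Crossovers in the ts–t interval produce the single-crossover classes ts t + and + + d (63 + 84 = 147) plus the double crossovers (17).
RF(ts–t) = (147 + 17) / 1000 = 164/1000 = 0.1640 → 16.4 m.u.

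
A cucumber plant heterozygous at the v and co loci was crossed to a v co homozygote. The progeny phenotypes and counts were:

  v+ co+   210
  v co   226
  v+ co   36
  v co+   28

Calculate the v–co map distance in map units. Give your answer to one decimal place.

The two most frequent classes, v+ co+ (210) and v co (226), are the parental types, so the F1 was v+ co+ / v co.
The recombinant classes are v+ co and v co+: 36 + 28 = 64.
Recombination frequency = 64/500 = 0.1280 ≈ 12.8%, i.e. 12.8 map units.

12.8 map units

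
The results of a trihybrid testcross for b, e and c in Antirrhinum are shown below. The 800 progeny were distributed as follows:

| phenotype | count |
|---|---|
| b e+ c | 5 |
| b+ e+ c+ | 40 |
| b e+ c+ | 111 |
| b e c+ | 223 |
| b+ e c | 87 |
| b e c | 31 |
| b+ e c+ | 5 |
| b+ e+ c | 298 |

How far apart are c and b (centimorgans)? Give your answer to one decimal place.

The two most frequent reciprocal classes, b+ e+ c and b e c+, are the parental types, so the F1 was b+ e+ c / b e c+.
The two rarest classes, b e+ c and b+ e c+, are the double crossovers. Comparing them with the parentals, only the b allele has switched, so b is the middle locus and the order is c – b – e.
Crossovers in the c–b interval produce the single-crossover classes b+ e+ c+ and b e c (40 + 31 = 71) plus the double crossovers (10).
RF(c–b) = (71 + 10) / 800 = 81/800 = 0.1013 → 10.1 centimorgans.

10.1 centimorgans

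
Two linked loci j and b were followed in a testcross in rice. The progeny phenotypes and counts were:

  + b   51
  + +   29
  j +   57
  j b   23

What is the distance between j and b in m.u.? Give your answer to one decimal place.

32.5 m.u.

The two most frequent classes, + b (51) and j + (57), are the parental types, so the F1 was + b / j +.
The recombinant classes are + + and j b: 29 + 23 = 52.
Recombination frequency = 52/160 = 0.3250 ≈ 32.5%, i.e. 32.5 m.u.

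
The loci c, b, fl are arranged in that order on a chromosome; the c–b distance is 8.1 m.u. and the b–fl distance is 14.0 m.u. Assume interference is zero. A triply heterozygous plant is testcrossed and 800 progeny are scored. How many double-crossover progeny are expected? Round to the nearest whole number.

Map distances give recombination frequencies of 0.081 and 0.140 for the two intervals.
With no interference, expected double-crossover frequency = 0.081 × 0.140 = 0.01134.
Expected number = 0.01134 × 800 = 9.07 ≈ 9.

9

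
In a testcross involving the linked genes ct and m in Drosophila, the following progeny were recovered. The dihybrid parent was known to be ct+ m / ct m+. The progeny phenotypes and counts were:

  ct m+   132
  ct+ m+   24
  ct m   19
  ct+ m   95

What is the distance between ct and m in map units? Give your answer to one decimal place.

The recombinant classes are ct+ m+ and ct m: 24 + 19 = 43.
Recombination frequency = 43/270 = 0.1593 ≈ 15.9%, i.e. 15.9 map units.

15.9 map units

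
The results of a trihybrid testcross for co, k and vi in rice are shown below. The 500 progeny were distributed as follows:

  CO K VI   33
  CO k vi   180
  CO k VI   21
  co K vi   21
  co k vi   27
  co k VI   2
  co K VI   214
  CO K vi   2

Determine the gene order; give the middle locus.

k

The two most frequent reciprocal classes, CO k vi and co K VI, are the parental types, so the F1 was CO k vi / co K VI.
The two rarest classes, CO K vi and co k VI, are the double crossovers. Comparing them with the parentals, only the k allele has switched, so k is the middle locus and the order is co – k – vi.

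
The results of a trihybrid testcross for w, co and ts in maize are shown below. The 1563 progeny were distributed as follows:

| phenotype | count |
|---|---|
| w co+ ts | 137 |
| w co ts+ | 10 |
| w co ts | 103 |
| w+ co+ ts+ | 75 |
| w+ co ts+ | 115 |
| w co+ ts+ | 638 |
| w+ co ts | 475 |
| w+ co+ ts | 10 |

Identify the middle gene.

The two most frequent reciprocal classes, w+ co ts and w co+ ts+, are the parental types, so the F1 was w+ co ts / w co+ ts+.
The two rarest classes, w+ co+ ts and w co ts+, are the double crossovers. Comparing them with the parentals, only the co allele has switched, so co is the middle locus and the order is w – co – ts.

co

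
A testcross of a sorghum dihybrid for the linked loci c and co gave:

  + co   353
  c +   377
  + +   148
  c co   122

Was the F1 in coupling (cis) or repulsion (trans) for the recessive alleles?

trans

The two most frequent classes are + co (353) and c + (377); these are the parental (non-recombinant) types.
So the F1 carried + co on one chromosome and c + on the other — the recessive alleles are on opposite chromosomes (trans / repulsion).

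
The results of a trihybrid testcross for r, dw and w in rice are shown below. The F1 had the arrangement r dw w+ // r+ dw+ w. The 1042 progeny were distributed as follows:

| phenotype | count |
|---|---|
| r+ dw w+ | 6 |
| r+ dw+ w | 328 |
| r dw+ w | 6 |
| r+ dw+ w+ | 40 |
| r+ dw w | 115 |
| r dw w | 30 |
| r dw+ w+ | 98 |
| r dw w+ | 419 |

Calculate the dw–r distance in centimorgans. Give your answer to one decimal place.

The two rarest classes, r+ dw w+ and r dw+ w, are the double crossovers. Comparing them with the parentals, only the r allele has switched, so r is the middle locus and the order is w – r – dw.
Crossovers in the r–dw interval produce the single-crossover classes r dw+ w+ and r+ dw w (98 + 115 = 213) plus the double crossovers (12).
RF(r–dw) = (213 + 12) / 1042 = 225/1042 = 0.2159 → 21.6 centimorgans.

21.6 centimorgans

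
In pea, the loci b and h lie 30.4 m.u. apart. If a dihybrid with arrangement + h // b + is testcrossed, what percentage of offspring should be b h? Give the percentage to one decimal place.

A map distance of 30.4 m.u. corresponds to a recombination frequency of 0.304.
The F1 is + h / b +, so b h is a recombinant gamete class with expected frequency r/2 = 0.304/2 = 0.1520.
That is 0.1520 = 15.2% of the progeny.

15.2%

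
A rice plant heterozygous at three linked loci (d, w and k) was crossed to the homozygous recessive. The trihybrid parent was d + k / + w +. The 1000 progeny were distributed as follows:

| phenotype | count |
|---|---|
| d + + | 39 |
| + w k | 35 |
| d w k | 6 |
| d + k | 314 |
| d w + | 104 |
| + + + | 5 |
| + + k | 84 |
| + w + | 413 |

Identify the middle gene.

w

The two rarest classes, d w k and + + +, are the double crossovers. Comparing them with the parentals, only the w allele has switched, so w is the middle locus and the order is k – w – d.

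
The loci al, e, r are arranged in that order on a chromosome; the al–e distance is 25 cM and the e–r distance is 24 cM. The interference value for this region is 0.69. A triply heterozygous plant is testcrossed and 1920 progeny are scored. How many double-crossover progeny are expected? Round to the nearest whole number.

Map distances give recombination frequencies of 0.250 and 0.240 for the two intervals.
With interference 0.69 (so coincidence = 0.31), expected double-crossover frequency = 0.250 × 0.240 × 0.31 = 0.01860.
Expected number = 0.01860 × 1920 = 35.71 ≈ 36.

36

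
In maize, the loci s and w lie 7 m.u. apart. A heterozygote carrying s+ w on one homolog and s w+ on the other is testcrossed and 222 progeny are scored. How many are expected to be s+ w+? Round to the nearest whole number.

8

A map distance of 7 m.u. corresponds to a recombination frequency of 0.070.
The F1 is s+ w / s w+, so s+ w+ is a recombinant gamete class with expected frequency r/2 = 0.070/2 = 0.0350.
Expected number = 0.0350 × 222 = 7.77 ≈ 8.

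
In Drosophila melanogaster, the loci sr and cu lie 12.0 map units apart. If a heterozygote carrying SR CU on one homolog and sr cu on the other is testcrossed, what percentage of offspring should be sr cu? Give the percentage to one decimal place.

A map distance of 12.0 map units corresponds to a recombination frequency of 0.120.
The F1 is SR CU / sr cu, so sr cu is a parental gamete class with expected frequency (1 − r)/2 = 0.880/2 = 0.4400.
That is 0.4400 = 44.0% of the progeny.

44.0%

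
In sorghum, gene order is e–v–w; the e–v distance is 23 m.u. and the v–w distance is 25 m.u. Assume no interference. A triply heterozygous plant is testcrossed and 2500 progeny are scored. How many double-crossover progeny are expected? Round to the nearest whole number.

144

Map distances give recombination frequencies of 0.230 and 0.250 for the two intervals.
With no interference, expected double-crossover frequency = 0.230 × 0.250 = 0.05750.
Expected number = 0.05750 × 2500 = 143.75 ≈ 144.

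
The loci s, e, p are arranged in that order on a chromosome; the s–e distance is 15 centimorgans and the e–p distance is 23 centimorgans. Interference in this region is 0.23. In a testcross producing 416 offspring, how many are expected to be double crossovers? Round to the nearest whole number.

11

Map distances give recombination frequencies of 0.150 and 0.230 for the two intervals.
With interference 0.23 (so coincidence = 0.77), expected double-crossover frequency = 0.150 × 0.230 × 0.77 = 0.02657.
Expected number = 0.02657 × 416 = 11.05 ≈ 11.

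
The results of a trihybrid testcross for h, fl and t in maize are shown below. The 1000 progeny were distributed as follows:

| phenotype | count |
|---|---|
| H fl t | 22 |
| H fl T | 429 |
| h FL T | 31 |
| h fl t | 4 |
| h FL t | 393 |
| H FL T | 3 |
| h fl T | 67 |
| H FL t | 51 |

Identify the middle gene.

The two most frequent reciprocal classes, H fl T and h FL t, are the parental types, so the F1 was H fl T / h FL t.
The two rarest classes, H FL T and h fl t, are the double crossovers. Comparing them with the parentals, only the fl allele has switched, so fl is the middle locus and the order is t – fl – h.

fl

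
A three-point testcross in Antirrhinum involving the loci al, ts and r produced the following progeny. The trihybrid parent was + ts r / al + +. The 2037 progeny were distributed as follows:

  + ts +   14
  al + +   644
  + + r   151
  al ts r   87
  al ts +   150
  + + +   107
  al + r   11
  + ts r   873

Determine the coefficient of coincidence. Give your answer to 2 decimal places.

0.71

The two rarest classes, + ts + and al + r, are the double crossovers. Comparing them with the parentals, only the r allele has switched, so r is the middle locus and the order is ts – r – al.
ts–r: (301 + 25)/2037 = 0.1600; r–al: (194 + 25)/2037 = 0.1075.
Expected DCO frequency = 0.1600 × 0.1075 ≈ 0.01720; observed = 25/2037 ≈ 0.01227.
Coefficient of coincidence = 0.01227/0.01720 ≈ 0.71.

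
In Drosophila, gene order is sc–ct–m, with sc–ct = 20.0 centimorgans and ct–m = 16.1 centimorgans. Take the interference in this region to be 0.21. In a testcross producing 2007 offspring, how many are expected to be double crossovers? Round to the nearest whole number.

51

Map distances give recombination frequencies of 0.200 and 0.161 for the two intervals.
With interference 0.21 (so coincidence = 0.79), expected double-crossover frequency = 0.200 × 0.161 × 0.79 = 0.02544.
Expected number = 0.02544 × 2007 = 51.05 ≈ 51.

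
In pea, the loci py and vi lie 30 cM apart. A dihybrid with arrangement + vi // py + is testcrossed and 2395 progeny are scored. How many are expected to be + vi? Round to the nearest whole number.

A map distance of 30 cM corresponds to a recombination frequency of 0.300.
The F1 is + vi / py +, so + vi is a parental gamete class with expected frequency (1 − r)/2 = 0.700/2 = 0.3500.
Expected number = 0.3500 × 2395 = 838.25 ≈ 838.

838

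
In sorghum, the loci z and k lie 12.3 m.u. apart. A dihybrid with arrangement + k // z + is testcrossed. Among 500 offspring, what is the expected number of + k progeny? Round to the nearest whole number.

A map distance of 12.3 m.u. corresponds to a recombination frequency of 0.123.
The F1 is + k / z +, so + k is a parental gamete class with expected frequency (1 − r)/2 = 0.877/2 = 0.4385.
Expected number = 0.4385 × 500 = 219.25 ≈ 219.

219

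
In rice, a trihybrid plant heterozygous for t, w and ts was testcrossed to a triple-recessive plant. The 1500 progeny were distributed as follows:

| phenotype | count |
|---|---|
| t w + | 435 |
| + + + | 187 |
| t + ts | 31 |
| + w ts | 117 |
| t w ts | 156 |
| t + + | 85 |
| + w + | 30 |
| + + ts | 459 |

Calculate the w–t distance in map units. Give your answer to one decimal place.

17.5 map units

The two most frequent reciprocal classes, + + ts and t w +, are the parental types, so the F1 was + + ts / t w +.
The two rarest classes, t + ts and + w +, are the double crossovers. Comparing them with the parentals, only the t allele has switched, so t is the middle locus and the order is ts – t – w.
Crossovers in the t–w interval produce the single-crossover classes + w ts and t + + (117 + 85 = 202) plus the double crossovers (61).
RF(t–w) = (202 + 61) / 1500 = 263/1500 = 0.1753 → 17.5 map units.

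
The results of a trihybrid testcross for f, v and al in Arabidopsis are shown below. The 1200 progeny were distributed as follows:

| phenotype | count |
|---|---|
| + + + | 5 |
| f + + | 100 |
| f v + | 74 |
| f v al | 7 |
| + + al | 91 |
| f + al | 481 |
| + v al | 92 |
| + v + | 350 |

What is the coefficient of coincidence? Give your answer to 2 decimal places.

The two most frequent reciprocal classes, f + al and + v +, are the parental types, so the F1 was f + al / + v +.
The two rarest classes, f v al and + + +, are the double crossovers. Comparing them with the parentals, only the v allele has switched, so v is the middle locus and the order is al – v – f.
al–v: (192 + 12)/1200 = 0.1700; v–f: (165 + 12)/1200 = 0.1475.
Expected DCO frequency = 0.1700 × 0.1475 ≈ 0.02508; observed = 12/1200 ≈ 0.01000.
Coefficient of coincidence = 0.01000/0.02508 ≈ 0.40.

0.40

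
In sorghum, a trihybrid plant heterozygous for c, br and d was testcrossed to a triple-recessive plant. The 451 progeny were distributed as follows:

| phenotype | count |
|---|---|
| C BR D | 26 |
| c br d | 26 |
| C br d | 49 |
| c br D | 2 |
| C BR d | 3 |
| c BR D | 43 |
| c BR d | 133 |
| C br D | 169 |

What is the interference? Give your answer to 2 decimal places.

The two most frequent reciprocal classes, C br D and c BR d, are the parental types, so the F1 was C br D / c BR d.
The two rarest classes, c br D and C BR d, are the double crossovers. Comparing them with the parentals, only the c allele has switched, so c is the middle locus and the order is d – c – br.
d–c: (92 + 5)/451 = 0.2151; c–br: (52 + 5)/451 = 0.1264.
Expected DCO frequency = 0.2151 × 0.1264 ≈ 0.02719; observed = 5/451 ≈ 0.01109.
Coefficient of coincidence = 0.01109/0.02719 ≈ 0.41; interference = 1 − 0.41 = 0.59.

0.59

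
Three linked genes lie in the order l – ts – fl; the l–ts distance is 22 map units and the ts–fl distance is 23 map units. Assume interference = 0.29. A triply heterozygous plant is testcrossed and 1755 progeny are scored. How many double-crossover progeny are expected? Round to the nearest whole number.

Map distances give recombination frequencies of 0.220 and 0.230 for the two intervals.
With interference 0.29 (so coincidence = 0.71), expected double-crossover frequency = 0.220 × 0.230 × 0.71 = 0.03593.
Expected number = 0.03593 × 1755 = 63.05 ≈ 63.

63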